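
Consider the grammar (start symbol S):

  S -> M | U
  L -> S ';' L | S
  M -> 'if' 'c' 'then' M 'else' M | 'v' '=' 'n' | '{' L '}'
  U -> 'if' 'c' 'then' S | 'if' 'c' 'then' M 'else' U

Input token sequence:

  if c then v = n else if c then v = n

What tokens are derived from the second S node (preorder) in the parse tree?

[S [U if c then [M v = n] else [U if c then [S [M v = n]]]]]

v = n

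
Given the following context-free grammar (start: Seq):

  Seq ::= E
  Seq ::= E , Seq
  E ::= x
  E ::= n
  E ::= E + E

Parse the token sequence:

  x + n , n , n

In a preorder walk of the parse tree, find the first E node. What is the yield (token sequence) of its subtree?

[Seq [E [E x] + [E n]] , [Seq [E n] , [Seq [E n]]]]

x + n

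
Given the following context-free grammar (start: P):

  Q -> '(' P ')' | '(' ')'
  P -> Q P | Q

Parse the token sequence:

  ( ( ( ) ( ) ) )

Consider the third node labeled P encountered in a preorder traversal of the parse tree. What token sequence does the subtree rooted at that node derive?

( ) ( )

[P [Q ( [P [Q ( [P [Q ( )] [P [Q ( )]]] )]] )]]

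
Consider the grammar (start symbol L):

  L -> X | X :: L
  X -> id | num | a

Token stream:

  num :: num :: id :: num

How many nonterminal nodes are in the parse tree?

8

[L [X num] :: [L [X num] :: [L [X id] :: [L [X num]]]]]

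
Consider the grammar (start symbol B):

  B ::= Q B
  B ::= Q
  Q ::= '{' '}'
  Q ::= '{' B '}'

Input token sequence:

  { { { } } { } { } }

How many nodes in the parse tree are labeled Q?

5

[B [Q { [B [Q { [B [Q { }]] }] [B [Q { }] [B [Q { }]]]] }]]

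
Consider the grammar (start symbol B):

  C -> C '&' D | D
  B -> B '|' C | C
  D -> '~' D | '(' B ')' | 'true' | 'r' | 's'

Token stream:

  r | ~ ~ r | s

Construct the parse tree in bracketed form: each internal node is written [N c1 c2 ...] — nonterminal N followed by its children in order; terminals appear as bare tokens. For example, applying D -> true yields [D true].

[B [B [B [C [D r]]] | [C [D ~ [D ~ [D r]]]]] | [C [D s]]]

B
B | C
B | C | C
C | C | C
D | C | C
r | C | C
r | D | C
r | ~ D | C
r | ~ ~ D | C
r | ~ ~ r | C
r | ~ ~ r | D
r | ~ ~ r | s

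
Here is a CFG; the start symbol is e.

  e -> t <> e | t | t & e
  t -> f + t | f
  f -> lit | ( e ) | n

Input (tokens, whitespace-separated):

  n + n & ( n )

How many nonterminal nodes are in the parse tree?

[e [t [f n] + [t [f n]]] & [e [t [f ( [e [t [f n]]] )]]]]

11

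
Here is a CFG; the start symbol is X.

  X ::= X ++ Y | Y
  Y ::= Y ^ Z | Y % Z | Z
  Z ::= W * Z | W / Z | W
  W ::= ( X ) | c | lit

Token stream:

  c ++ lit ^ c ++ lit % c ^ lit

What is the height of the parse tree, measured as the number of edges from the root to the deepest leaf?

6

[X [X [X [Y [Z [W c]]]] ++ [Y [Y [Z [W lit]]] ^ [Z [W c]]]] ++ [Y [Y [Y [Z [W lit]]] % [Z [W c]]] ^ [Z [W lit]]]]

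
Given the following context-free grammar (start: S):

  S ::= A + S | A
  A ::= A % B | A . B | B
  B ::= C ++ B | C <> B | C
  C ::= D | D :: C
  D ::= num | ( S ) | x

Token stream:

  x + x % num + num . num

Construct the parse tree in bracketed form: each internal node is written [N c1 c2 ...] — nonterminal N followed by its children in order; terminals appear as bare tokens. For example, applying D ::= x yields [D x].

S
A + S
B + S
C + S
D + S
x + S
x + A + S
x + A % B + S
x + B % B + S
x + C % B + S
x + D % B + S
x + x % B + S
x + x % C + S
x + x % D + S
x + x % num + S
x + x % num + A
x + x % num + A . B
x + x % num + B . B
x + x % num + C . B
x + x % num + D . B
x + x % num + num . B
x + x % num + num . C
x + x % num + num . D
x + x % num + num . num

[S [A [B [C [D x]]]] + [S [A [A [B [C [D x]]]] % [B [C [D num]]]] + [S [A [A [B [C [D num]]]] . [B [C [D num]]]]]]]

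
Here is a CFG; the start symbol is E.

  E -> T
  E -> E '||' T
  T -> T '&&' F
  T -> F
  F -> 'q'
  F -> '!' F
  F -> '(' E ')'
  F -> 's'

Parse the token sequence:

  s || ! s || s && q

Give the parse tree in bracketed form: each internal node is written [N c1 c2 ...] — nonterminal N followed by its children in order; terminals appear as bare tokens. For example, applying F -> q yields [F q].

[E [E [E [T [F s]]] || [T [F ! [F s]]]] || [T [T [F s]] && [F q]]]

E
E || T
E || T || T
T || T || T
F || T || T
s || T || T
s || F || T
s || ! F || T
s || ! s || T
s || ! s || T && F
s || ! s || F && F
s || ! s || s && F
s || ! s || s && q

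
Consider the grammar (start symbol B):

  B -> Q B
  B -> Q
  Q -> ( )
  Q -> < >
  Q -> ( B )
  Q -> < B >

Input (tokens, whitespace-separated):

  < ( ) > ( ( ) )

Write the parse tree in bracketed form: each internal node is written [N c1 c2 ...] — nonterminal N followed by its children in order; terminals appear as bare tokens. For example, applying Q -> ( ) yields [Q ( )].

B
Q B
< B > B
< Q > B
< ( ) > B
< ( ) > Q
< ( ) > ( B )
< ( ) > ( Q )
< ( ) > ( ( ) )

[B [Q < [B [Q ( )]] >] [B [Q ( [B [Q ( )]] )]]]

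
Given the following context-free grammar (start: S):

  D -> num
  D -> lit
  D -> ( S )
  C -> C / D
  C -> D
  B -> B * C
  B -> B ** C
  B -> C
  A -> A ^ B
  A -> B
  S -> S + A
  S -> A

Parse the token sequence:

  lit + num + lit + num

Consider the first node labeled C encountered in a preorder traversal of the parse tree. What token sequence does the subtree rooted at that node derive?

lit

[S [S [S [S [A [B [C [D lit]]]]] + [A [B [C [D num]]]]] + [A [B [C [D lit]]]]] + [A [B [C [D num]]]]]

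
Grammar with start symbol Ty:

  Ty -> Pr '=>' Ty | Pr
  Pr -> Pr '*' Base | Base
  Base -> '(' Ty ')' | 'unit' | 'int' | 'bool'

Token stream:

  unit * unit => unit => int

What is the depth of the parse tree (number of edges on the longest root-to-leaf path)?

5

[Ty [Pr [Pr [Base unit]] * [Base unit]] => [Ty [Pr [Base unit]] => [Ty [Pr [Base int]]]]]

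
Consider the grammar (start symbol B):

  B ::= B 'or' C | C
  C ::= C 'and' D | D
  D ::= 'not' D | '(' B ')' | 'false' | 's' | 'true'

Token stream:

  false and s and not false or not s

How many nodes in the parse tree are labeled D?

[B [B [C [C [C [D false]] and [D s]] and [D not [D false]]]] or [C [D not [D s]]]]

6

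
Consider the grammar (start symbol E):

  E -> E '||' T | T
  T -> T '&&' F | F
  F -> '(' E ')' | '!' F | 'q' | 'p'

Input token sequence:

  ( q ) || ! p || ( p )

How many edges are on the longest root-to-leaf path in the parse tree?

[E [E [E [T [F ( [E [T [F q]]] )]]] || [T [F ! [F p]]]] || [T [F ( [E [T [F p]]] )]]]

8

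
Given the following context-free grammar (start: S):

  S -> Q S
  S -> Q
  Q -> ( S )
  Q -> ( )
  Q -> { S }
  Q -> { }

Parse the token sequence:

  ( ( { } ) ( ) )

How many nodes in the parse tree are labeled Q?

4

[S [Q ( [S [Q ( [S [Q { }]] )] [S [Q ( )]]] )]]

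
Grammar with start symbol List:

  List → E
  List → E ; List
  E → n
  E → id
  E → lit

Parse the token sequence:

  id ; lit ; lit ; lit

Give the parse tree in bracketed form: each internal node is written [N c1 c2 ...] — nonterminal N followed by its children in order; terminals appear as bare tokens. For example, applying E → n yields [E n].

List
E ; List
id ; List
id ; E ; List
id ; lit ; List
id ; lit ; E ; List
id ; lit ; lit ; List
id ; lit ; lit ; E
id ; lit ; lit ; lit

[List [E id] ; [List [E lit] ; [List [E lit] ; [List [E lit]]]]]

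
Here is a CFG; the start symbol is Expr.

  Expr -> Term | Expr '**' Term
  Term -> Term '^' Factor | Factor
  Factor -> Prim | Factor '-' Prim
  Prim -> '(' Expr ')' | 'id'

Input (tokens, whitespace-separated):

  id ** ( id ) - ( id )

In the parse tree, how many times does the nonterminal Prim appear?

[Expr [Expr [Term [Factor [Prim id]]]] ** [Term [Factor [Factor [Prim ( [Expr [Term [Factor [Prim id]]]] )]] - [Prim ( [Expr [Term [Factor [Prim id]]]] )]]]]

5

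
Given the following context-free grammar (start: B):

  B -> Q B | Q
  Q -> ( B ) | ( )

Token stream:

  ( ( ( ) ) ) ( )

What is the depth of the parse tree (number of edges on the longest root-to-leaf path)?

[B [Q ( [B [Q ( [B [Q ( )]] )]] )] [B [Q ( )]]]

6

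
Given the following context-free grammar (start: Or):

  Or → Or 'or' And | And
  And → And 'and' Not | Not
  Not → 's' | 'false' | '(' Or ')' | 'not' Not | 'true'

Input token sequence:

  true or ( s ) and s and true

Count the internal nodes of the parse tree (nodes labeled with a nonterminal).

[Or [Or [And [Not true]]] or [And [And [And [Not ( [Or [And [Not s]]] )]] and [Not s]] and [Not true]]]

13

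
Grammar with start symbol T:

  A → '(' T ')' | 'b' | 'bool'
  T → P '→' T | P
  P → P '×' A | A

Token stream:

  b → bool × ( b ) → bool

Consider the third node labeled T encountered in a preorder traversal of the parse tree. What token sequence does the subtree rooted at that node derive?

[T [P [A b]] → [T [P [P [A bool]] × [A ( [T [P [A b]]] )]] → [T [P [A bool]]]]]

b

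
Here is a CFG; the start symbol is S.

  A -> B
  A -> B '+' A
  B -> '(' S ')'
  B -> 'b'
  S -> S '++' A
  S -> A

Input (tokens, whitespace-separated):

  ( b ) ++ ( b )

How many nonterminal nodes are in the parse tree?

12

[S [S [A [B ( [S [A [B b]]] )]]] ++ [A [B ( [S [A [B b]]] )]]]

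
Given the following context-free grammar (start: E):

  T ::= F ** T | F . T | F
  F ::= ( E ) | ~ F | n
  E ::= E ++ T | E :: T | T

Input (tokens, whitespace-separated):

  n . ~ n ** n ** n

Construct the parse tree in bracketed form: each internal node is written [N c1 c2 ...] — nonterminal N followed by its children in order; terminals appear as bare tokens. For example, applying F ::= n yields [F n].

E
T
F . T
n . T
n . F ** T
n . ~ F ** T
n . ~ n ** T
n . ~ n ** F ** T
n . ~ n ** n ** T
n . ~ n ** n ** F
n . ~ n ** n ** n

[E [T [F n] . [T [F ~ [F n]] ** [T [F n] ** [T [F n]]]]]]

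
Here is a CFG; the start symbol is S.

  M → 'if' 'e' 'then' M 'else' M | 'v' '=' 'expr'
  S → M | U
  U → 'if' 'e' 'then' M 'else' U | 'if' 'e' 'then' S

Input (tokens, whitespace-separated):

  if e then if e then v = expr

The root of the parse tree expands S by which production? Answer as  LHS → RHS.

[S [U if e then [S [U if e then [S [M v = expr]]]]]]

S → U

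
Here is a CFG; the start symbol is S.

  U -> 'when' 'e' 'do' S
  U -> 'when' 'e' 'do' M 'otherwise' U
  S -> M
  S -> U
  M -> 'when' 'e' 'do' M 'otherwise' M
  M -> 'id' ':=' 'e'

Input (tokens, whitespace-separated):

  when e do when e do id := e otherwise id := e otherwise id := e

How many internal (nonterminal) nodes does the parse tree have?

6

[S [M when e do [M when e do [M id := e] otherwise [M id := e]] otherwise [M id := e]]]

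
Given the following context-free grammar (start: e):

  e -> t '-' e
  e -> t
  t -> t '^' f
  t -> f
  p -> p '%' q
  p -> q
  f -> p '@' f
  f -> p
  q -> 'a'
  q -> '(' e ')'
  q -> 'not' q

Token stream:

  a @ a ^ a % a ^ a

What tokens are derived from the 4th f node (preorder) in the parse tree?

a

[e [t [t [t [f [p [q a]] @ [f [p [q a]]]]] ^ [f [p [p [q a]] % [q a]]]] ^ [f [p [q a]]]]]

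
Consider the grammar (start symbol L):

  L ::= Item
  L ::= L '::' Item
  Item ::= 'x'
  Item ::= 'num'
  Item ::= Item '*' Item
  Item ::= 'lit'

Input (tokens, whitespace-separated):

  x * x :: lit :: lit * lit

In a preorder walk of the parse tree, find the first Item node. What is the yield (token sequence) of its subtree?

x * x

[L [L [L [Item [Item x] * [Item x]]] :: [Item lit]] :: [Item [Item lit] * [Item lit]]]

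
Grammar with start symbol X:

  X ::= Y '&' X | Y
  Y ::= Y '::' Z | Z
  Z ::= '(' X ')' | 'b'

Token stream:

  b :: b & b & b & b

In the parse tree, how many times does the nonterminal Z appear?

5

[X [Y [Y [Z b]] :: [Z b]] & [X [Y [Z b]] & [X [Y [Z b]] & [X [Y [Z b]]]]]]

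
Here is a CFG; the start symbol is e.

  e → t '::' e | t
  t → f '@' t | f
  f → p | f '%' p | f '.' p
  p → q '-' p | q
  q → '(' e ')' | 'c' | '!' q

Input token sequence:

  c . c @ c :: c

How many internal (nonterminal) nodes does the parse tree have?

17

[e [t [f [f [p [q c]]] . [p [q c]]] @ [t [f [p [q c]]]]] :: [e [t [f [p [q c]]]]]]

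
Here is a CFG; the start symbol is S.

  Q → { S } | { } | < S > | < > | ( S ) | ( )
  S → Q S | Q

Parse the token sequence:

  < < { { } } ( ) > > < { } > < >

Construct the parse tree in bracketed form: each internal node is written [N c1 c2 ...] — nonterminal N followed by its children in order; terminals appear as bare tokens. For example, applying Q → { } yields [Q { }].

[S [Q < [S [Q < [S [Q { [S [Q { }]] }] [S [Q ( )]]] >]] >] [S [Q < [S [Q { }]] >] [S [Q < >]]]]

S
Q S
< S > S
< Q > S
< < S > > S
< < Q S > > S
< < { S } S > > S
< < { Q } S > > S
< < { { } } S > > S
< < { { } } Q > > S
< < { { } } ( ) > > S
< < { { } } ( ) > > Q S
< < { { } } ( ) > > < S > S
< < { { } } ( ) > > < Q > S
< < { { } } ( ) > > < { } > S
< < { { } } ( ) > > < { } > Q
< < { { } } ( ) > > < { } > < >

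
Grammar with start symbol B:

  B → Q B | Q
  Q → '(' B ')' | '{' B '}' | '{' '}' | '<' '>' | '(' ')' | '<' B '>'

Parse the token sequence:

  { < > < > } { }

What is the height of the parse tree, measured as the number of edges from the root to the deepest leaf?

5

[B [Q { [B [Q < >] [B [Q < >]]] }] [B [Q { }]]]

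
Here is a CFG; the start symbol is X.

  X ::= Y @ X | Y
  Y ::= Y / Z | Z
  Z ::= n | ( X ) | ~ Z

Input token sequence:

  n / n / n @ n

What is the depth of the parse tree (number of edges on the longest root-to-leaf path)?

[X [Y [Y [Y [Z n]] / [Z n]] / [Z n]] @ [X [Y [Z n]]]]

5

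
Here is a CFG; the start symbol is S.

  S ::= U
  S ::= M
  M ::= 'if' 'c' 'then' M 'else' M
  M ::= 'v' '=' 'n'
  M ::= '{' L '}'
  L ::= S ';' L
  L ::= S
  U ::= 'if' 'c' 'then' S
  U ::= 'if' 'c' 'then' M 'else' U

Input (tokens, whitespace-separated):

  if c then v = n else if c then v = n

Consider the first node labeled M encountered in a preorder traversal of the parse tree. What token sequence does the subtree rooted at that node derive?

v = n

[S [U if c then [M v = n] else [U if c then [S [M v = n]]]]]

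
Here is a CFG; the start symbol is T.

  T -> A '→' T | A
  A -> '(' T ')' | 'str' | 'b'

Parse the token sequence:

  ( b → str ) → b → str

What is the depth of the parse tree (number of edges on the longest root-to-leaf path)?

[T [A ( [T [A b] → [T [A str]]] )] → [T [A b] → [T [A str]]]]

5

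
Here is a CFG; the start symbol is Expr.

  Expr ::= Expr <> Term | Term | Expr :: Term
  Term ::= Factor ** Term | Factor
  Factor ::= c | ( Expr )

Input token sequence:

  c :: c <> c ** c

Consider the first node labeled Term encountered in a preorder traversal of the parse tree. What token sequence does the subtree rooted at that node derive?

[Expr [Expr [Expr [Term [Factor c]]] :: [Term [Factor c]]] <> [Term [Factor c] ** [Term [Factor c]]]]

c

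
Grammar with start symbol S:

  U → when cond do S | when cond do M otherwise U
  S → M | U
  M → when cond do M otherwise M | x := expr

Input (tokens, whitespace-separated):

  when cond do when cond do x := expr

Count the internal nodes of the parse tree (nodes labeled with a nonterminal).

6

[S [U when cond do [S [U when cond do [S [M x := expr]]]]]]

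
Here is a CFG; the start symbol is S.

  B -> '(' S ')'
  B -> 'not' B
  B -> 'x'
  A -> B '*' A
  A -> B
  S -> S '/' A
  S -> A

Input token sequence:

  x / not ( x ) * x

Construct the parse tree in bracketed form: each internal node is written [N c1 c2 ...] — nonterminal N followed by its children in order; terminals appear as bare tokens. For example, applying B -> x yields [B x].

S
S / A
A / A
B / A
x / A
x / B * A
x / not B * A
x / not ( S ) * A
x / not ( A ) * A
x / not ( B ) * A
x / not ( x ) * A
x / not ( x ) * B
x / not ( x ) * x

[S [S [A [B x]]] / [A [B not [B ( [S [A [B x]]] )]] * [A [B x]]]]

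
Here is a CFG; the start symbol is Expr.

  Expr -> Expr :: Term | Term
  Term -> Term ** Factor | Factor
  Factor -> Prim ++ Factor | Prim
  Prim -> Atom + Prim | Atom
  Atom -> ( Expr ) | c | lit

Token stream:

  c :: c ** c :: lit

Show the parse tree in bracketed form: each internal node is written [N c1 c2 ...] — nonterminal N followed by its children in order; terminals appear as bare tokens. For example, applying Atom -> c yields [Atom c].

[Expr [Expr [Expr [Term [Factor [Prim [Atom c]]]]] :: [Term [Term [Factor [Prim [Atom c]]]] ** [Factor [Prim [Atom c]]]]] :: [Term [Factor [Prim [Atom lit]]]]]

Expr
Expr :: Term
Expr :: Term :: Term
Term :: Term :: Term
Factor :: Term :: Term
Prim :: Term :: Term
Atom :: Term :: Term
c :: Term :: Term
c :: Term ** Factor :: Term
c :: Factor ** Factor :: Term
c :: Prim ** Factor :: Term
c :: Atom ** Factor :: Term
c :: c ** Factor :: Term
c :: c ** Prim :: Term
c :: c ** Atom :: Term
c :: c ** c :: Term
c :: c ** c :: Factor
c :: c ** c :: Prim
c :: c ** c :: Atom
c :: c ** c :: lit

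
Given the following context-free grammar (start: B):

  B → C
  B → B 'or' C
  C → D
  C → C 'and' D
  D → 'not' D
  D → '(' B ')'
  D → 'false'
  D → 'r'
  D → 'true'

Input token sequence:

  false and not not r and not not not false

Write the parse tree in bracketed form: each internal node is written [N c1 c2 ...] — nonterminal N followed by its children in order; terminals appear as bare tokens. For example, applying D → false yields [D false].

B
C
C and D
C and D and D
D and D and D
false and D and D
false and not D and D
false and not not D and D
false and not not r and D
false and not not r and not D
false and not not r and not not D
false and not not r and not not not D
false and not not r and not not not false

[B [C [C [C [D false]] and [D not [D not [D r]]]] and [D not [D not [D not [D false]]]]]]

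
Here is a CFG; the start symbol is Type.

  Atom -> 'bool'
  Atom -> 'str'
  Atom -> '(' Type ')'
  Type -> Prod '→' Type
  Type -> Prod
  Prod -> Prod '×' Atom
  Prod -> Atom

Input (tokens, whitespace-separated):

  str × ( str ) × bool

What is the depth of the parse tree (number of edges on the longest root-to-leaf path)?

[Type [Prod [Prod [Prod [Atom str]] × [Atom ( [Type [Prod [Atom str]]] )]] × [Atom bool]]]

7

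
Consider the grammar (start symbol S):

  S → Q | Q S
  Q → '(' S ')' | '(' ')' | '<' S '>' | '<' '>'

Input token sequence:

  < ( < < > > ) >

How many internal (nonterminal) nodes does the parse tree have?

[S [Q < [S [Q ( [S [Q < [S [Q < >]] >]] )]] >]]

8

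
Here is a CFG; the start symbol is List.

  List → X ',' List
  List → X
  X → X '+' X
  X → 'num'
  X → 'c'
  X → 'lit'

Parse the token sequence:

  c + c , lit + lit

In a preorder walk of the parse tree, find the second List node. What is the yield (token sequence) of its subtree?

[List [X [X c] + [X c]] , [List [X [X lit] + [X lit]]]]

lit + lit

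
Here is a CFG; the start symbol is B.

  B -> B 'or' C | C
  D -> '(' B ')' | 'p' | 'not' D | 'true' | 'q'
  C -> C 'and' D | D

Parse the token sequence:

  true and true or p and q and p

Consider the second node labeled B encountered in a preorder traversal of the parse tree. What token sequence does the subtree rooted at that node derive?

true and true

[B [B [C [C [D true]] and [D true]]] or [C [C [C [D p]] and [D q]] and [D p]]]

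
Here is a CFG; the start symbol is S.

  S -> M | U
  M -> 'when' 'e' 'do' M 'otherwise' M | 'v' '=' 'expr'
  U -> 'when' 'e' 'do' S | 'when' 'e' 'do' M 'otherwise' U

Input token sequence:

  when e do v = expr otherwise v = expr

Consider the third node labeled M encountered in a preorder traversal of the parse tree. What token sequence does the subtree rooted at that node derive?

v = expr

[S [M when e do [M v = expr] otherwise [M v = expr]]]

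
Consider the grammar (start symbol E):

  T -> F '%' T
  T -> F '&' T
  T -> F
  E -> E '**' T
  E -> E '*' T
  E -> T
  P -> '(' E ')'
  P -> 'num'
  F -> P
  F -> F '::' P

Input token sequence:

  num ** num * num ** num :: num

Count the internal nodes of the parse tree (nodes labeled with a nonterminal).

18

[E [E [E [E [T [F [P num]]]] ** [T [F [P num]]]] * [T [F [P num]]]] ** [T [F [F [P num]] :: [P num]]]]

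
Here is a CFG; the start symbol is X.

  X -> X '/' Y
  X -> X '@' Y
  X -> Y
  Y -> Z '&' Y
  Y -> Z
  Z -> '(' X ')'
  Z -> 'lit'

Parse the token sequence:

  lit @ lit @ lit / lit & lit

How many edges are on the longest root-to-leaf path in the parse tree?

[X [X [X [X [Y [Z lit]]] @ [Y [Z lit]]] @ [Y [Z lit]]] / [Y [Z lit] & [Y [Z lit]]]]

6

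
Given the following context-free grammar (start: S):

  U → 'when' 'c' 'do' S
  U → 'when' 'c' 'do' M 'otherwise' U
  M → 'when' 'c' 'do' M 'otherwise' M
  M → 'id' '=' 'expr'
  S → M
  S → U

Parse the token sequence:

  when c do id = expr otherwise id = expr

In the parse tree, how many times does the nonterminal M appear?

3

[S [M when c do [M id = expr] otherwise [M id = expr]]]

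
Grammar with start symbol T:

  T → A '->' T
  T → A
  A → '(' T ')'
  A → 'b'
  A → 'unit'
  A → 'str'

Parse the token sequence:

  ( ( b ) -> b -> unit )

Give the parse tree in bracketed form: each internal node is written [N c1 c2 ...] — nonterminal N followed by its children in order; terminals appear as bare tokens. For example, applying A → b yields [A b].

T
A
( T )
( A -> T )
( ( T ) -> T )
( ( A ) -> T )
( ( b ) -> T )
( ( b ) -> A -> T )
( ( b ) -> b -> T )
( ( b ) -> b -> A )
( ( b ) -> b -> unit )

[T [A ( [T [A ( [T [A b]] )] -> [T [A b] -> [T [A unit]]]] )]]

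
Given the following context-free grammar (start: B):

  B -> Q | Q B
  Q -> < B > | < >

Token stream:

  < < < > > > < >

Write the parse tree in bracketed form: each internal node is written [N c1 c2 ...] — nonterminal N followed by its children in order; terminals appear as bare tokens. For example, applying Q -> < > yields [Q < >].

B
Q B
< B > B
< Q > B
< < B > > B
< < Q > > B
< < < > > > B
< < < > > > Q
< < < > > > < >

[B [Q < [B [Q < [B [Q < >]] >]] >] [B [Q < >]]]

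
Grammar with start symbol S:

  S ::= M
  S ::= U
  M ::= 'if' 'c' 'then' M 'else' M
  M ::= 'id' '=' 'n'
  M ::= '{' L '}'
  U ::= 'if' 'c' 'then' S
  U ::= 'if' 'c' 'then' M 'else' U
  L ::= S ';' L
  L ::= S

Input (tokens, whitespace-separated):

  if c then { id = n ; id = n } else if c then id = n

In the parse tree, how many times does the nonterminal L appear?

[S [U if c then [M { [L [S [M id = n]] ; [L [S [M id = n]]]] }] else [U if c then [S [M id = n]]]]]

2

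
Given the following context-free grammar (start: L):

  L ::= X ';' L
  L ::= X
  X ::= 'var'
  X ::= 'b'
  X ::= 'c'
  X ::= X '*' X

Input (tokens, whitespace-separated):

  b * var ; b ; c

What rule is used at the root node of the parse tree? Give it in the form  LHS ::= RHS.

[L [X [X b] * [X var]] ; [L [X b] ; [L [X c]]]]

L ::= X ';' L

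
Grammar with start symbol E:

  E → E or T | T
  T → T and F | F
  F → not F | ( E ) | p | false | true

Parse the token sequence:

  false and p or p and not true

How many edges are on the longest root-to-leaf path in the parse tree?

5

[E [E [T [T [F false]] and [F p]]] or [T [T [F p]] and [F not [F true]]]]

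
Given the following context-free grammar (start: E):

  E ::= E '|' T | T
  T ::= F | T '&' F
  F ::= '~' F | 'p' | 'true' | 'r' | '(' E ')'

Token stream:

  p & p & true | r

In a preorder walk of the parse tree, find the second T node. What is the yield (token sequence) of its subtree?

[E [E [T [T [T [F p]] & [F p]] & [F true]]] | [T [F r]]]

p & p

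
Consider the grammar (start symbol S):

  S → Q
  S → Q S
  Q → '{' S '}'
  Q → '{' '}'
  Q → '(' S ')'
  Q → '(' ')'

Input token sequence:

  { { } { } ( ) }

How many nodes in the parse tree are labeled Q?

4

[S [Q { [S [Q { }] [S [Q { }] [S [Q ( )]]]] }]]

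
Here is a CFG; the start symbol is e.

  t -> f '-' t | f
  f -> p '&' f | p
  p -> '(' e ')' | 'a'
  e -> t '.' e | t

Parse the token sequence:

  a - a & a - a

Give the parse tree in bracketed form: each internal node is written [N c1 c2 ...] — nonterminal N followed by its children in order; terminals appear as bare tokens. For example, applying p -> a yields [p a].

[e [t [f [p a]] - [t [f [p a] & [f [p a]]] - [t [f [p a]]]]]]

e
t
f - t
p - t
a - t
a - f - t
a - p & f - t
a - a & f - t
a - a & p - t
a - a & a - t
a - a & a - f
a - a & a - p
a - a & a - a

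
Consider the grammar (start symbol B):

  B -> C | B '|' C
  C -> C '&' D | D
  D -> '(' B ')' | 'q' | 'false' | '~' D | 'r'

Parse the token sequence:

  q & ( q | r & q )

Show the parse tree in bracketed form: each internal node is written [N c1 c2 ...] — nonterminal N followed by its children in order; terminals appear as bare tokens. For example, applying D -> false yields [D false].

[B [C [C [D q]] & [D ( [B [B [C [D q]]] | [C [C [D r]] & [D q]]] )]]]

B
C
C & D
D & D
q & D
q & ( B )
q & ( B | C )
q & ( C | C )
q & ( D | C )
q & ( q | C )
q & ( q | C & D )
q & ( q | D & D )
q & ( q | r & D )
q & ( q | r & q )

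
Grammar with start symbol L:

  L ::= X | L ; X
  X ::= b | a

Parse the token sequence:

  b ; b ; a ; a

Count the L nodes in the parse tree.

[L [L [L [L [X b]] ; [X b]] ; [X a]] ; [X a]]

4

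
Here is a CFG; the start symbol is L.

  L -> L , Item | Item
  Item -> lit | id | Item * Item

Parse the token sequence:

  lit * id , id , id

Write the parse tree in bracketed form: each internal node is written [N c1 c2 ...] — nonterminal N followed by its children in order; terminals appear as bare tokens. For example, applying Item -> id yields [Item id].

[L [L [L [Item [Item lit] * [Item id]]] , [Item id]] , [Item id]]

L
L , Item
L , Item , Item
Item , Item , Item
Item * Item , Item , Item
lit * Item , Item , Item
lit * id , Item , Item
lit * id , id , Item
lit * id , id , id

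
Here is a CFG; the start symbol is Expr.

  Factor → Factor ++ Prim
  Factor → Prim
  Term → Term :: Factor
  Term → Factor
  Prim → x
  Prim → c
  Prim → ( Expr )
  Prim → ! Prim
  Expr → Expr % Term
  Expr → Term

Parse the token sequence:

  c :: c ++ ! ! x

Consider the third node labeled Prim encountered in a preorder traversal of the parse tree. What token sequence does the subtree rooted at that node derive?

[Expr [Term [Term [Factor [Prim c]]] :: [Factor [Factor [Prim c]] ++ [Prim ! [Prim ! [Prim x]]]]]]

! ! x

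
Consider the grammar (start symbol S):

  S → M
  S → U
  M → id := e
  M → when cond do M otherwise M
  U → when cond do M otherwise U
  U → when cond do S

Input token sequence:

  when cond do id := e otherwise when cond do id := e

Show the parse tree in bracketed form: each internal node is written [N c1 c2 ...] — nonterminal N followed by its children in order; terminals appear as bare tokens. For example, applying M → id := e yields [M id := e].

[S [U when cond do [M id := e] otherwise [U when cond do [S [M id := e]]]]]

S
U
when cond do M otherwise U
when cond do id := e otherwise U
when cond do id := e otherwise when cond do S
when cond do id := e otherwise when cond do M
when cond do id := e otherwise when cond do id := e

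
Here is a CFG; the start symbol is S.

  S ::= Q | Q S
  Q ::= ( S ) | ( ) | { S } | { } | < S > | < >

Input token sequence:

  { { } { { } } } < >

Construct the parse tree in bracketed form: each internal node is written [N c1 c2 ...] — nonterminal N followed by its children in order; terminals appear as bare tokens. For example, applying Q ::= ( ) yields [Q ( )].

[S [Q { [S [Q { }] [S [Q { [S [Q { }]] }]]] }] [S [Q < >]]]

S
Q S
{ S } S
{ Q S } S
{ { } S } S
{ { } Q } S
{ { } { S } } S
{ { } { Q } } S
{ { } { { } } } S
{ { } { { } } } Q
{ { } { { } } } < >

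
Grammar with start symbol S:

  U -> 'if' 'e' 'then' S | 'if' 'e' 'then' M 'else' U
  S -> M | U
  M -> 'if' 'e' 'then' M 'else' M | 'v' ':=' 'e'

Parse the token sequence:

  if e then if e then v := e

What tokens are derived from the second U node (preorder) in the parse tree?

if e then v := e

[S [U if e then [S [U if e then [S [M v := e]]]]]]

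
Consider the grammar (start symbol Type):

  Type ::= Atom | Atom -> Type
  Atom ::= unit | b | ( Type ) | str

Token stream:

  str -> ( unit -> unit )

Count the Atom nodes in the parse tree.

[Type [Atom str] -> [Type [Atom ( [Type [Atom unit] -> [Type [Atom unit]]] )]]]

4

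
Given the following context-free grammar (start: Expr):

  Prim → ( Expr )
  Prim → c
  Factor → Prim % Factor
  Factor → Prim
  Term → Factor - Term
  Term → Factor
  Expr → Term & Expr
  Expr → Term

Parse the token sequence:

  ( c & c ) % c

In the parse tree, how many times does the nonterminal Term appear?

[Expr [Term [Factor [Prim ( [Expr [Term [Factor [Prim c]]] & [Expr [Term [Factor [Prim c]]]]] )] % [Factor [Prim c]]]]]

3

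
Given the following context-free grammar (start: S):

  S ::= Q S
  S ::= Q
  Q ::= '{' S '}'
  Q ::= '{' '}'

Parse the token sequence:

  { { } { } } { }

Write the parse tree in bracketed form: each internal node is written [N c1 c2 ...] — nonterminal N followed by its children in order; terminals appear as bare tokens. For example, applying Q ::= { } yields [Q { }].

[S [Q { [S [Q { }] [S [Q { }]]] }] [S [Q { }]]]

S
Q S
{ S } S
{ Q S } S
{ { } S } S
{ { } Q } S
{ { } { } } S
{ { } { } } Q
{ { } { } } { }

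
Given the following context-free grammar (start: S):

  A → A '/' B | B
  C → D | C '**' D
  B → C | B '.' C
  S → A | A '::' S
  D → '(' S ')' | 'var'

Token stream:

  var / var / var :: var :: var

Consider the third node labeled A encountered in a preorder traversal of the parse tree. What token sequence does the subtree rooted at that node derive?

var

[S [A [A [A [B [C [D var]]]] / [B [C [D var]]]] / [B [C [D var]]]] :: [S [A [B [C [D var]]]] :: [S [A [B [C [D var]]]]]]]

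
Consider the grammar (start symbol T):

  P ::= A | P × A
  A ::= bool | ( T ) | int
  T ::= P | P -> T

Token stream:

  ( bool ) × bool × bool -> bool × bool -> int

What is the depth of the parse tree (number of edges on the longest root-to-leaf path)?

8

[T [P [P [P [A ( [T [P [A bool]]] )]] × [A bool]] × [A bool]] -> [T [P [P [A bool]] × [A bool]] -> [T [P [A int]]]]]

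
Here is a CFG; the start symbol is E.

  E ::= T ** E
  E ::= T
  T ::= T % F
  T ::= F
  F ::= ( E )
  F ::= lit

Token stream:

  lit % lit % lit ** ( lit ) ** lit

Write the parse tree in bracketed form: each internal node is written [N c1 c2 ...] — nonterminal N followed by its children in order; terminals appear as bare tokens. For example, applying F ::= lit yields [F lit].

[E [T [T [T [F lit]] % [F lit]] % [F lit]] ** [E [T [F ( [E [T [F lit]]] )]] ** [E [T [F lit]]]]]

E
T ** E
T % F ** E
T % F % F ** E
F % F % F ** E
lit % F % F ** E
lit % lit % F ** E
lit % lit % lit ** E
lit % lit % lit ** T ** E
lit % lit % lit ** F ** E
lit % lit % lit ** ( E ) ** E
lit % lit % lit ** ( T ) ** E
lit % lit % lit ** ( F ) ** E
lit % lit % lit ** ( lit ) ** E
lit % lit % lit ** ( lit ) ** T
lit % lit % lit ** ( lit ) ** F
lit % lit % lit ** ( lit ) ** lit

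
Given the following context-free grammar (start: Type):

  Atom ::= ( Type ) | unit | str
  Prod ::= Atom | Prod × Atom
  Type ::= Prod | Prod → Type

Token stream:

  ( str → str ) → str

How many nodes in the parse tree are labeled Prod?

[Type [Prod [Atom ( [Type [Prod [Atom str]] → [Type [Prod [Atom str]]]] )]] → [Type [Prod [Atom str]]]]

4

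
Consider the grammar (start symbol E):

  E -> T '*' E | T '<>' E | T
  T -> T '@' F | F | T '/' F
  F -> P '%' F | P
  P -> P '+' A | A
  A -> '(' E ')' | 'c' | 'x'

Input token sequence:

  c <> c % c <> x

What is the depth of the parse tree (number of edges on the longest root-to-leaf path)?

7

[E [T [F [P [A c]]]] <> [E [T [F [P [A c]] % [F [P [A c]]]]] <> [E [T [F [P [A x]]]]]]]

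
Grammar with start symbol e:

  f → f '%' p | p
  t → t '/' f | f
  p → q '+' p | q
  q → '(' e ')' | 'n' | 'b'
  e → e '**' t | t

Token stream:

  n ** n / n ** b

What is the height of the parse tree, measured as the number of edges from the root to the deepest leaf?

[e [e [e [t [f [p [q n]]]]] ** [t [t [f [p [q n]]]] / [f [p [q n]]]]] ** [t [f [p [q b]]]]]

7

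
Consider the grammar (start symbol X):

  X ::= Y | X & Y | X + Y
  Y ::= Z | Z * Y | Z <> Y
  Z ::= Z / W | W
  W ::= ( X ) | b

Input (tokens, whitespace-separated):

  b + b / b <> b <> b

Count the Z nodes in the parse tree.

5

[X [X [Y [Z [W b]]]] + [Y [Z [Z [W b]] / [W b]] <> [Y [Z [W b]] <> [Y [Z [W b]]]]]]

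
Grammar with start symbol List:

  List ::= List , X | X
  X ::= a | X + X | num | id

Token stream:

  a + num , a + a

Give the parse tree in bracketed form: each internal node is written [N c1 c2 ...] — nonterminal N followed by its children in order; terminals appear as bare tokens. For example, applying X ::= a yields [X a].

[List [List [X [X a] + [X num]]] , [X [X a] + [X a]]]

List
List , X
X , X
X + X , X
a + X , X
a + num , X
a + num , X + X
a + num , a + X
a + num , a + a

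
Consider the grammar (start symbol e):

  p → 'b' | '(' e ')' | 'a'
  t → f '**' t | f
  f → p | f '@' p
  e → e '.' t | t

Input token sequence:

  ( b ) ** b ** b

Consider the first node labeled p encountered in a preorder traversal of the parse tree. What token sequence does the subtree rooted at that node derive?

[e [t [f [p ( [e [t [f [p b]]]] )]] ** [t [f [p b]] ** [t [f [p b]]]]]]

( b )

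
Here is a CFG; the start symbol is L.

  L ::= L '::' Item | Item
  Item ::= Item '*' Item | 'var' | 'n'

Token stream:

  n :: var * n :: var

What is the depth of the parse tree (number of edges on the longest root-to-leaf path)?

4

[L [L [L [Item n]] :: [Item [Item var] * [Item n]]] :: [Item var]]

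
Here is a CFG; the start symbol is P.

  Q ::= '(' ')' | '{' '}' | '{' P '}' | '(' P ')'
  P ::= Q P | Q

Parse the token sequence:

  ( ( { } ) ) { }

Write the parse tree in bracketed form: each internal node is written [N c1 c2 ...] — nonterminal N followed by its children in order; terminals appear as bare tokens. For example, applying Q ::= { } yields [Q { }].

P
Q P
( P ) P
( Q ) P
( ( P ) ) P
( ( Q ) ) P
( ( { } ) ) P
( ( { } ) ) Q
( ( { } ) ) { }

[P [Q ( [P [Q ( [P [Q { }]] )]] )] [P [Q { }]]]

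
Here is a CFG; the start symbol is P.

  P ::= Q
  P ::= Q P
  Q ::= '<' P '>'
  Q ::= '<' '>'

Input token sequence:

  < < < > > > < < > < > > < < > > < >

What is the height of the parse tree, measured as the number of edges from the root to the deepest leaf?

[P [Q < [P [Q < [P [Q < >]] >]] >] [P [Q < [P [Q < >] [P [Q < >]]] >] [P [Q < [P [Q < >]] >] [P [Q < >]]]]]

6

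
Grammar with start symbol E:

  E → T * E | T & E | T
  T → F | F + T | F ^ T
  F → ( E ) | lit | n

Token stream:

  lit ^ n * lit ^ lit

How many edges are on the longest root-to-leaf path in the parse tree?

5

[E [T [F lit] ^ [T [F n]]] * [E [T [F lit] ^ [T [F lit]]]]]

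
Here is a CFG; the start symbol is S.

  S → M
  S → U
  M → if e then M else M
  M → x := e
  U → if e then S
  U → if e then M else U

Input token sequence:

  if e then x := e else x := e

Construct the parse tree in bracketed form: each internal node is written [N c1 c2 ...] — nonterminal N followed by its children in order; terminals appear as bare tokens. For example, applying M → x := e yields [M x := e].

S
M
if e then M else M
if e then x := e else M
if e then x := e else x := e

[S [M if e then [M x := e] else [M x := e]]]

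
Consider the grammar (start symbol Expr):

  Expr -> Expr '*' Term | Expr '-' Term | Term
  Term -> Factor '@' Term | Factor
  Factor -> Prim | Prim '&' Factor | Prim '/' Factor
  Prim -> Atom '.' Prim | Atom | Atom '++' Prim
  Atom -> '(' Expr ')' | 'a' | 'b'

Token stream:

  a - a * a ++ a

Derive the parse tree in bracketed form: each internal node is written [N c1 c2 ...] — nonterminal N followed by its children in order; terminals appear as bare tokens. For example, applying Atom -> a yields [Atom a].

[Expr [Expr [Expr [Term [Factor [Prim [Atom a]]]]] - [Term [Factor [Prim [Atom a]]]]] * [Term [Factor [Prim [Atom a] ++ [Prim [Atom a]]]]]]

Expr
Expr * Term
Expr - Term * Term
Term - Term * Term
Factor - Term * Term
Prim - Term * Term
Atom - Term * Term
a - Term * Term
a - Factor * Term
a - Prim * Term
a - Atom * Term
a - a * Term
a - a * Factor
a - a * Prim
a - a * Atom ++ Prim
a - a * a ++ Prim
a - a * a ++ Atom
a - a * a ++ a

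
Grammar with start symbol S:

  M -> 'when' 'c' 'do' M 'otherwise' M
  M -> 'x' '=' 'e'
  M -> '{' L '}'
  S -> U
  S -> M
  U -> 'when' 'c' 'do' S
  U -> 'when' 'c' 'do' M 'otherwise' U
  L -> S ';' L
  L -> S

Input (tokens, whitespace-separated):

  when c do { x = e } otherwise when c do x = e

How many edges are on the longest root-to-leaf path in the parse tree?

[S [U when c do [M { [L [S [M x = e]]] }] otherwise [U when c do [S [M x = e]]]]]

6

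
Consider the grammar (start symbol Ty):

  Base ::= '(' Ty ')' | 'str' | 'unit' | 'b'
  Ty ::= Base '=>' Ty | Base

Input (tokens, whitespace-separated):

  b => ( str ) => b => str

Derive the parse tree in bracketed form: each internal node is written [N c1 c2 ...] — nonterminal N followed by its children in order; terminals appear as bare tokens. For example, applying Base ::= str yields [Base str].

[Ty [Base b] => [Ty [Base ( [Ty [Base str]] )] => [Ty [Base b] => [Ty [Base str]]]]]

Ty
Base => Ty
b => Ty
b => Base => Ty
b => ( Ty ) => Ty
b => ( Base ) => Ty
b => ( str ) => Ty
b => ( str ) => Base => Ty
b => ( str ) => b => Ty
b => ( str ) => b => Base
b => ( str ) => b => str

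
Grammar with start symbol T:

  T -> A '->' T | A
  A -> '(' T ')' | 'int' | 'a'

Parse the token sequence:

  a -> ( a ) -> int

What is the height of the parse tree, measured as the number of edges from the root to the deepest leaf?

[T [A a] -> [T [A ( [T [A a]] )] -> [T [A int]]]]

5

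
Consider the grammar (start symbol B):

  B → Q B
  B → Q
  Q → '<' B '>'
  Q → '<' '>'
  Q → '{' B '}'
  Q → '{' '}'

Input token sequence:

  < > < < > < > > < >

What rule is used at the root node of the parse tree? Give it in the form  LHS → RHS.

[B [Q < >] [B [Q < [B [Q < >] [B [Q < >]]] >] [B [Q < >]]]]

B → Q B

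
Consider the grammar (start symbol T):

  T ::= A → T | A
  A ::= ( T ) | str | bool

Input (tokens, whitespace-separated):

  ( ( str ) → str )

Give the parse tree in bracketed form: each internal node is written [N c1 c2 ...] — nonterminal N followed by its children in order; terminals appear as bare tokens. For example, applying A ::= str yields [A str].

T
A
( T )
( A → T )
( ( T ) → T )
( ( A ) → T )
( ( str ) → T )
( ( str ) → A )
( ( str ) → str )

[T [A ( [T [A ( [T [A str]] )] → [T [A str]]] )]]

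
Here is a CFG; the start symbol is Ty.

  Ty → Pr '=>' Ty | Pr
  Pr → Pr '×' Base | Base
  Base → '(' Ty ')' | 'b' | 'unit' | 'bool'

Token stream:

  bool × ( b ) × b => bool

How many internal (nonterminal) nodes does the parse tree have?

[Ty [Pr [Pr [Pr [Base bool]] × [Base ( [Ty [Pr [Base b]]] )]] × [Base b]] => [Ty [Pr [Base bool]]]]

13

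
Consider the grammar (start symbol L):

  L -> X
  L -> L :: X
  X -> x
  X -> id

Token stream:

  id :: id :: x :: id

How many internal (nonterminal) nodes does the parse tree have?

[L [L [L [L [X id]] :: [X id]] :: [X x]] :: [X id]]

8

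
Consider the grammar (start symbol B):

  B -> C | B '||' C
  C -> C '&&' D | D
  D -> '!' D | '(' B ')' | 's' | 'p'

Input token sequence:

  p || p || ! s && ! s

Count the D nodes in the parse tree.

[B [B [B [C [D p]]] || [C [D p]]] || [C [C [D ! [D s]]] && [D ! [D s]]]]

6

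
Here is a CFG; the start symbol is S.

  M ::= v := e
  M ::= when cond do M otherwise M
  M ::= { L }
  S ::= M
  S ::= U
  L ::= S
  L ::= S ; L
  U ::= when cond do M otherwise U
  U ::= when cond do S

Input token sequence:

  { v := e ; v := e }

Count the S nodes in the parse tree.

[S [M { [L [S [M v := e]] ; [L [S [M v := e]]]] }]]

3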